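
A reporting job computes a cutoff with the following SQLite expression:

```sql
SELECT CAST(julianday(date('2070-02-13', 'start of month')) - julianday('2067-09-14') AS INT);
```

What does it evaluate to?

`start of month` rewinds 2070-02-13 to 2070-02-01.
16 days remain in September 2067 after the 14th (30 − 14).
Full months from October 2067 through January 2070 contribute their day counts.
Then 1 day into February 2070.
Total: 16 + 31 + 30 + 31 + 31 + 29 + 31 + 30 + 31 + 30 + 31 + 31 + 30 + 31 + 30 + 31 + 31 + 28 + 31 + 30 + 31 + 30 + 31 + 31 + 30 + 31 + 30 + 31 + 31 + 1 = 871.

871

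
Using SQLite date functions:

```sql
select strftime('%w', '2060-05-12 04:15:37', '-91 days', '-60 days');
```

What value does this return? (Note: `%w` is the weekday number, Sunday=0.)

First apply '-91 days', '-60 days': 2060-05-12 04:15:37 → 2059-12-13 04:15:37.
2059-12-13 is a Saturday; with Sunday=0 that is 6.

6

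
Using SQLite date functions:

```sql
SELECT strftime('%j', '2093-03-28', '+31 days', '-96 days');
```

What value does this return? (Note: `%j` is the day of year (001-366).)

First apply '+31 days', '-96 days': 2093-03-28 → 2093-01-22.
Day-of-year for 2093-01-22: days since 2093-01-01 inclusive = 22, zero-padded to 022.

022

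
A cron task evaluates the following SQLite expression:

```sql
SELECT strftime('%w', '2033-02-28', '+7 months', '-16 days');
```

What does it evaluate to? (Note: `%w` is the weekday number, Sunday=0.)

1

First apply '+7 months', '-16 days': 2033-02-28 → 2033-09-12.
2033-09-12 is a Monday; with Sunday=0 that is 1.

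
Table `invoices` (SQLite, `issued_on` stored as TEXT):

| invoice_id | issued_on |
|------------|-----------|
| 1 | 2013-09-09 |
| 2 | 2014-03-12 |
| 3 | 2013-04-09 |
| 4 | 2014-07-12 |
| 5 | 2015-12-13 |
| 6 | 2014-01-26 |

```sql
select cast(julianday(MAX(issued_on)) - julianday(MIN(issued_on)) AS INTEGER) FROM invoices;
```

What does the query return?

MIN = 2013-04-09, MAX = 2015-12-13.
21 days remain in April 2013 after the 9th (30 − 9).
Full months from May 2013 through November 2015 contribute their day counts.
Then 13 days into December 2015.
Total: 21 + 31 + 30 + 31 + 31 + 30 + 31 + 30 + 31 + 31 + 28 + 31 + 30 + 31 + 30 + 31 + 31 + 30 + 31 + 30 + 31 + 31 + 28 + 31 + 30 + 31 + 30 + 31 + 31 + 30 + 31 + 30 + 13 = 978.

978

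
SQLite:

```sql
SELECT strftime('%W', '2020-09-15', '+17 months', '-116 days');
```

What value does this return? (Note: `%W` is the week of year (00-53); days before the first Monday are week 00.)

First apply '+17 months', '-116 days': 2020-09-15 → 2021-10-22.
2021-10-22 is a Friday. SQLite's %W counts Mondays since the year started; the result is 42.

42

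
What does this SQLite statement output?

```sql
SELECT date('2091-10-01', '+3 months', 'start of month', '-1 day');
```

Adding +3 months to 2091-10-01 gives 2092-01-01.
`start of month` rewinds 2092-01-01 to 2092-01-01.
Going back 1 day from 2092-01-01 reaches 2091-12-31 (last day of December, 31 days).

2091-12-31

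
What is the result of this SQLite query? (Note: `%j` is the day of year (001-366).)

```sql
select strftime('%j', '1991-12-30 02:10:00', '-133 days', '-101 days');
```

First apply '-133 days', '-101 days': 1991-12-30 02:10:00 → 1991-05-10 02:10:00.
Day-of-year for 1991-05-10: days since 1991-01-01 inclusive = 130, zero-padded to 130.

130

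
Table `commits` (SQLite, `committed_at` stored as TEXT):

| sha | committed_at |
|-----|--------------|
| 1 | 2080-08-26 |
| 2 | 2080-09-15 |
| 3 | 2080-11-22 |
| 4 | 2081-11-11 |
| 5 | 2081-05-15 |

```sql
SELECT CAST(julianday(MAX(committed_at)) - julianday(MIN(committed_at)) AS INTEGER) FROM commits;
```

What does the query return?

MIN = 2080-08-26, MAX = 2081-11-11.
5 days remain in August 2080 after the 26th (31 − 26).
Full months from September 2080 through October 2081 contribute their day counts.
Then 11 days into November 2081.
Total: 5 + 30 + 31 + 30 + 31 + 31 + 28 + 31 + 30 + 31 + 30 + 31 + 31 + 30 + 31 + 11 = 442.

442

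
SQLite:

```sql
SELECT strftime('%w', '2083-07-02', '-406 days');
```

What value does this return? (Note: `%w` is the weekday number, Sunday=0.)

First apply '-406 days': 2083-07-02 → 2082-05-22.
2082-05-22 is a Friday; with Sunday=0 that is 5.

5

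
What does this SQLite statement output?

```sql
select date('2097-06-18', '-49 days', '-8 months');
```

2096-08-30

Applying '-49 days' to 2097-06-18: counting 49 days back gives 2097-04-30.
Adding -8 months to 2097-04-30 gives 2096-08-30.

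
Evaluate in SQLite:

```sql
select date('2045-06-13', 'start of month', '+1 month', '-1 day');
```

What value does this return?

`start of month` rewinds 2045-06-13 to 2045-06-01.
Adding +1 month to 2045-06-01 gives 2045-07-01.
Going back 1 day from 2045-07-01 reaches 2045-06-30 (last day of June, 30 days).

2045-06-30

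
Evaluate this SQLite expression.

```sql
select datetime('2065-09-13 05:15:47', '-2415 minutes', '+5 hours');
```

2065-09-11 18:00:47

2415 minutes = 40h 15m; -2415 minutes from 2065-09-13 05:15:47 is 2065-09-11 13:00:47 (crosses midnight).
+5 hours from 2065-09-11 13:00:47 is 2065-09-11 18:00:47.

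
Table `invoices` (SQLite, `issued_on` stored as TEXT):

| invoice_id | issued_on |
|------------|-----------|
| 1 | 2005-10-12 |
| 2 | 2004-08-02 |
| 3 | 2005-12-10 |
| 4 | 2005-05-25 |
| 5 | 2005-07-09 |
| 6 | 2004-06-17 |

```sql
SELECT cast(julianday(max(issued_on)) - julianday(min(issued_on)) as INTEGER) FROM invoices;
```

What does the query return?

541

MIN = 2004-06-17, MAX = 2005-12-10.
13 days remain in June 2004 after the 17th (30 − 17).
Full months from July 2004 through November 2005 contribute their day counts.
Then 10 days into December 2005.
Total: 13 + 31 + 31 + 30 + 31 + 30 + 31 + 31 + 28 + 31 + 30 + 31 + 30 + 31 + 31 + 30 + 31 + 30 + 10 = 541.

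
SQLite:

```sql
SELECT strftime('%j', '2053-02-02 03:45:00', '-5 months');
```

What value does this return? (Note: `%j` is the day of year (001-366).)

First apply '-5 months': 2053-02-02 03:45:00 → 2052-09-02 03:45:00.
Day-of-year for 2052-09-02: days since 2052-01-01 inclusive = 246, zero-padded to 246.

246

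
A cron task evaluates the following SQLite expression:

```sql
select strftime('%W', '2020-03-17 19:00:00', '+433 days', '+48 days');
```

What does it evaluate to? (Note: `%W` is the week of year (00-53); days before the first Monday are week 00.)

First apply '+433 days', '+48 days': 2020-03-17 19:00:00 → 2021-07-11 19:00:00.
2021-07-11 is a Sunday. SQLite's %W counts Mondays since the year started; the result is 27.

27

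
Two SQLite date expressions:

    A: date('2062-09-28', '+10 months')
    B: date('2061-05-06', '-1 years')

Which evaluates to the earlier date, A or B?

A = 2063-07-28.
B = 2060-05-06.
B is earlier.

B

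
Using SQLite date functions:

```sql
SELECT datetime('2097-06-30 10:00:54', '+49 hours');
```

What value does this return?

2097-07-02 11:00:54

+49 hours from 2097-06-30 10:00:54 is 2097-07-02 11:00:54 (crosses midnight).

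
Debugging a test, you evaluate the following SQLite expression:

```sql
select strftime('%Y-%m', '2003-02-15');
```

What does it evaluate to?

2003-02

`%Y-%m` extracts the year-month: 2003-02.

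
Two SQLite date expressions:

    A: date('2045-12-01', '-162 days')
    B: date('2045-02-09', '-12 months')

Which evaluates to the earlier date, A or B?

A = 2045-06-22.
B = 2044-02-09.
B is earlier.

B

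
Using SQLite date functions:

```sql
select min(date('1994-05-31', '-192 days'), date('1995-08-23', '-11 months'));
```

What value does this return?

date('1994-05-31', '-192 days') → 1993-11-20.
date('1995-08-23', '-11 months') → 1994-09-23.
Earlier of the two is 1993-11-20.

1993-11-20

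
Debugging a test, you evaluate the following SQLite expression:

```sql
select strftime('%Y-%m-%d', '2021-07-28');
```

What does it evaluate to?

2021-07-28

`%Y-%m-%d` extracts the ISO date: 2021-07-28.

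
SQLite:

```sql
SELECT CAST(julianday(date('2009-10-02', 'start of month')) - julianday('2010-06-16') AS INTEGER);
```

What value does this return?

-258

`start of month` rewinds 2009-10-02 to 2009-10-01.
30 days remain in October 2009 after the 1st (31 − 1).
Full months from November 2009 through May 2010 contribute their day counts.
Then 16 days into June 2010.
Total: 30 + 30 + 31 + 31 + 28 + 31 + 30 + 31 + 16 = 258.
The subtraction is earlier − later, so the result is −258 → -258.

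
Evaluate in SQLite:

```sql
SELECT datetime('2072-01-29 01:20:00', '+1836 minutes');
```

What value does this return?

1836 minutes = 30h 36m; +1836 minutes from 2072-01-29 01:20:00 is 2072-01-30 07:56:00 (crosses midnight).

2072-01-30 07:56:00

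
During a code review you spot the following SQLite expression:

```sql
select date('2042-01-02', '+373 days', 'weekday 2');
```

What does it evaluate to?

Applying '+373 days' to 2042-01-02: counting 373 days forward gives 2043-01-10.
`weekday 2` advances to the next Tuesday; 2043-01-10 is a Saturday, so it moves forward to 2043-01-13.

2043-01-13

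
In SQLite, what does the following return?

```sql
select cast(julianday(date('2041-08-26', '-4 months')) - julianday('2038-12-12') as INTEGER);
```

Adding -4 months to 2041-08-26 gives 2041-04-26.
19 days remain in December 2038 after the 12th (31 − 12).
Full months from January 2039 through March 2041 contribute their day counts.
Then 26 days into April 2041.
Total: 19 + 31 + 28 + 31 + 30 + 31 + 30 + 31 + 31 + 30 + 31 + 30 + 31 + 31 + 29 + 31 + 30 + 31 + 30 + 31 + 31 + 30 + 31 + 30 + 31 + 31 + 28 + 31 + 26 = 866.

866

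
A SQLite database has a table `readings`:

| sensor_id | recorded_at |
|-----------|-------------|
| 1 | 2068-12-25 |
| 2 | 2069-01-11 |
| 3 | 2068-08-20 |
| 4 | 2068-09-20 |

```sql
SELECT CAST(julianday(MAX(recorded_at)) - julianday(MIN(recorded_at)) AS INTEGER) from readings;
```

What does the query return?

144

MIN = 2068-08-20, MAX = 2069-01-11.
11 days remain in August 2068 after the 20th (31 − 20).
September 2068: 30 days.
October 2068: 31 days.
November 2068: 30 days.
December 2068: 31 days.
Then 11 days into January 2069.
Total: 11 + 30 + 31 + 30 + 31 + 11 = 144.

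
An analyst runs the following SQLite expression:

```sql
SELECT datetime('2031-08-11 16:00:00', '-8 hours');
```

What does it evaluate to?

-8 hours from 2031-08-11 16:00:00 is 2031-08-11 08:00:00.

2031-08-11 08:00:00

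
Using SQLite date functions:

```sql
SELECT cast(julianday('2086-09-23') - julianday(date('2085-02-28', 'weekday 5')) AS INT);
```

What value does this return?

570

`weekday 5` advances to the next Friday; 2085-02-28 is a Wednesday, so it moves forward to 2085-03-02.
29 days remain in March 2085 after the 2nd (31 − 2).
Full months from April 2085 through August 2086 contribute their day counts.
Then 23 days into September 2086.
Total: 29 + 30 + 31 + 30 + 31 + 31 + 30 + 31 + 30 + 31 + 31 + 28 + 31 + 30 + 31 + 30 + 31 + 31 + 23 = 570.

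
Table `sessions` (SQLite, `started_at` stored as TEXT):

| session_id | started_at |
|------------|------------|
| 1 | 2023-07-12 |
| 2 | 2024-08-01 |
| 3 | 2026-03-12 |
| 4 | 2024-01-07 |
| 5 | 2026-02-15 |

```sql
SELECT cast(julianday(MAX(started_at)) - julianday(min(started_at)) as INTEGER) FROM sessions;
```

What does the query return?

974

MIN = 2023-07-12, MAX = 2026-03-12.
19 days remain in July 2023 after the 12th (31 − 12).
Full months from August 2023 through February 2026 contribute their day counts.
Then 12 days into March 2026.
Total: 19 + 31 + 30 + 31 + 30 + 31 + 31 + 29 + 31 + 30 + 31 + 30 + 31 + 31 + 30 + 31 + 30 + 31 + 31 + 28 + 31 + 30 + 31 + 30 + 31 + 31 + 30 + 31 + 30 + 31 + 31 + 28 + 12 = 974.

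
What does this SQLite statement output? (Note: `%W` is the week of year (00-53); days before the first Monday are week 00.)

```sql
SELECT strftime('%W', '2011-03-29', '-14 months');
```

First apply '-14 months': 2011-03-29 → 2010-01-29.
2010-01-29 is a Friday. SQLite's %W counts Mondays since the year started; the result is 04.

04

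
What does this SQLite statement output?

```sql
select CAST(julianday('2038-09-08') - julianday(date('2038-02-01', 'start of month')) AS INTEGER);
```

`start of month` rewinds 2038-02-01 to 2038-02-01.
27 days remain in February 2038 after the 1st (28 − 1).
Full months from March 2038 through August 2038 contribute their day counts.
Then 8 days into September 2038.
Total: 27 + 31 + 30 + 31 + 30 + 31 + 31 + 8 = 219.

219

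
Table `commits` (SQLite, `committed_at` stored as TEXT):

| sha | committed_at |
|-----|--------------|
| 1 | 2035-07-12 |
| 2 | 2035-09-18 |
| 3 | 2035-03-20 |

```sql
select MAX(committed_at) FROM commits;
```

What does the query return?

2035-09-18

MAX over {2035-03-20, 2035-07-12, 2035-09-18}.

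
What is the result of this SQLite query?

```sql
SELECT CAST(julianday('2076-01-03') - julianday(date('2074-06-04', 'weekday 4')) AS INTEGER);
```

575

`weekday 4` advances to the next Thursday; 2074-06-04 is a Monday, so it moves forward to 2074-06-07.
23 days remain in June 2074 after the 7th (30 − 7).
Full months from July 2074 through December 2075 contribute their day counts.
Then 3 days into January 2076.
Total: 23 + 31 + 31 + 30 + 31 + 30 + 31 + 31 + 28 + 31 + 30 + 31 + 30 + 31 + 31 + 30 + 31 + 30 + 31 + 3 = 575.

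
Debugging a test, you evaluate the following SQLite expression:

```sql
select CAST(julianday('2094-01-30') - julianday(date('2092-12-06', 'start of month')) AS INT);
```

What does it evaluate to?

425

`start of month` rewinds 2092-12-06 to 2092-12-01.
30 days remain in December 2092 after the 1st (31 − 1).
Full months from January 2093 through December 2093 contribute their day counts.
Then 30 days into January 2094.
Total: 30 + 31 + 28 + 31 + 30 + 31 + 30 + 31 + 31 + 30 + 31 + 30 + 31 + 30 = 425.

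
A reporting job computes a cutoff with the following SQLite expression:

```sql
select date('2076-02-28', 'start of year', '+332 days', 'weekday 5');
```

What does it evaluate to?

2076-12-04

`start of year` rewinds 2076-02-28 to 2076-01-01.
Applying '+332 days' to 2076-01-01: counting 332 days forward gives 2076-11-28.
`weekday 5` advances to the next Friday; 2076-11-28 is a Saturday, so it moves forward to 2076-12-04.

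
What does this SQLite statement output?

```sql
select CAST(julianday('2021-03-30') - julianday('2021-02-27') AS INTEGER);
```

31

1 day remains in February 2021 after the 27th (28 − 27).
Then 30 days into March 2021.
Total: 1 + 30 = 31.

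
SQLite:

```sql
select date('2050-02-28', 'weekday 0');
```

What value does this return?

`weekday 0` advances to the next Sunday; 2050-02-28 is a Monday, so it moves forward to 2050-03-06.

2050-03-06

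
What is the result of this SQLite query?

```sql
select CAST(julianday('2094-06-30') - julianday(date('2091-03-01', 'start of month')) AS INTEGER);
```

1217

`start of month` rewinds 2091-03-01 to 2091-03-01.
30 days remain in March 2091 after the 1st (31 − 1).
Full months from April 2091 through May 2094 contribute their day counts.
Then 30 days into June 2094.
Total: 30 + 30 + 31 + 30 + 31 + 31 + 30 + 31 + 30 + 31 + 31 + 29 + 31 + 30 + 31 + 30 + 31 + 31 + 30 + 31 + 30 + 31 + 31 + 28 + 31 + 30 + 31 + 30 + 31 + 31 + 30 + 31 + 30 + 31 + 31 + 28 + 31 + 30 + 31 + 30 = 1217.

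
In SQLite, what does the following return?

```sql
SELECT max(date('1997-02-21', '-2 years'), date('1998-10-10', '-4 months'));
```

1998-06-10

date('1997-02-21', '-2 years') → 1995-02-21.
date('1998-10-10', '-4 months') → 1998-06-10.
Later of the two is 1998-06-10.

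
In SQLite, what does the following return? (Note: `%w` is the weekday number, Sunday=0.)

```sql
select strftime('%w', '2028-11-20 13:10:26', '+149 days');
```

First apply '+149 days': 2028-11-20 13:10:26 → 2029-04-18 13:10:26.
2029-04-18 is a Wednesday; with Sunday=0 that is 3.

3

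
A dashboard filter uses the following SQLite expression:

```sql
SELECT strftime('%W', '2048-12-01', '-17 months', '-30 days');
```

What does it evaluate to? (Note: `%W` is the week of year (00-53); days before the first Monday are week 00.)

21

First apply '-17 months', '-30 days': 2048-12-01 → 2047-06-01.
2047-06-01 is a Saturday. SQLite's %W counts Mondays since the year started; the result is 21.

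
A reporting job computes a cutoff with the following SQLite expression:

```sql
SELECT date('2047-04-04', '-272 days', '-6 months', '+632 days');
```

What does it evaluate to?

Applying '-272 days' to 2047-04-04: counting 272 days back gives 2046-07-06.
Adding -6 months to 2046-07-06 gives 2046-01-06.
Applying '+632 days' to 2046-01-06: counting 632 days forward gives 2047-09-30.

2047-09-30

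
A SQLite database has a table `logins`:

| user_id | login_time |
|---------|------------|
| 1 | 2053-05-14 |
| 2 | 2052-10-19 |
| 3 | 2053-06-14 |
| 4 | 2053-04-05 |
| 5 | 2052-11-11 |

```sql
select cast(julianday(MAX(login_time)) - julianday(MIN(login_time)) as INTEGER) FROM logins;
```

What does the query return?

MIN = 2052-10-19, MAX = 2053-06-14.
12 days remain in October 2052 after the 19th (31 − 19).
Full months from November 2052 through May 2053 contribute their day counts.
Then 14 days into June 2053.
Total: 12 + 30 + 31 + 31 + 28 + 31 + 30 + 31 + 14 = 238.

238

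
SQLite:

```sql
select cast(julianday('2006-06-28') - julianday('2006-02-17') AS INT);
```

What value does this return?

131

11 days remain in February 2006 after the 17th (28 − 17).
March 2006: 31 days.
April 2006: 30 days.
May 2006: 31 days.
Then 28 days into June 2006.
Total: 11 + 31 + 30 + 31 + 28 = 131.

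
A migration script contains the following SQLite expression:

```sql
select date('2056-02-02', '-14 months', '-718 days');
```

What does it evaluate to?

2052-12-14

Adding -14 months to 2056-02-02 gives 2054-12-02.
Applying '-718 days' to 2054-12-02: counting 718 days back gives 2052-12-14.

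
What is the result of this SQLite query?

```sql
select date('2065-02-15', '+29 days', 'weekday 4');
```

February 2065 has 28 days; 13 remain after the 15th, so 14 days reach 2065-03-01.
Advancing 15 more days within March lands on 2065-03-16.
`weekday 4` advances to the next Thursday; 2065-03-16 is a Monday, so it moves forward to 2065-03-19.

2065-03-19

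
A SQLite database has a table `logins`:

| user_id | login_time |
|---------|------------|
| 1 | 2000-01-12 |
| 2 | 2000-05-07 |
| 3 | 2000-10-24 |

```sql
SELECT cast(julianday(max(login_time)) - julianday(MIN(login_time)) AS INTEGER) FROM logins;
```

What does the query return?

286

MIN = 2000-01-12, MAX = 2000-10-24.
19 days remain in January 2000 after the 12th (31 − 12).
Full months from February 2000 through September 2000 contribute their day counts.
Then 24 days into October 2000.
Total: 19 + 29 + 31 + 30 + 31 + 30 + 31 + 31 + 30 + 24 = 286.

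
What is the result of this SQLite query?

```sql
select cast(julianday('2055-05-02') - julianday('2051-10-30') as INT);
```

1 day remains in October 2051 after the 30th (31 − 30).
Full months from November 2051 through April 2055 contribute their day counts.
Then 2 days into May 2055.
Total: 1 + 30 + 31 + 31 + 29 + 31 + 30 + 31 + 30 + 31 + 31 + 30 + 31 + 30 + 31 + 31 + 28 + 31 + 30 + 31 + 30 + 31 + 31 + 30 + 31 + 30 + 31 + 31 + 28 + 31 + 30 + 31 + 30 + 31 + 31 + 30 + 31 + 30 + 31 + 31 + 28 + 31 + 30 + 2 = 1280.

1280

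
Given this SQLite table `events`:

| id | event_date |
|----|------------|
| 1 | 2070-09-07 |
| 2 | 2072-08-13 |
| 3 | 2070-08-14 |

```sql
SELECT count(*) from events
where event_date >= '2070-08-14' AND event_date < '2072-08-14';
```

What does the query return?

Rows in [2070-08-14, 2072-08-14): 2070-09-07, 2072-08-13, 2070-08-14 → 3 rows.

3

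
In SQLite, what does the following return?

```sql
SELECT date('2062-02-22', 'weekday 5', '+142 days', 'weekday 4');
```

`weekday 5` advances to the next Friday; 2062-02-22 is a Wednesday, so it moves forward to 2062-02-24.
Applying '+142 days' to 2062-02-24: counting 142 days forward gives 2062-07-16.
`weekday 4` advances to the next Thursday; 2062-07-16 is a Sunday, so it moves forward to 2062-07-20.

2062-07-20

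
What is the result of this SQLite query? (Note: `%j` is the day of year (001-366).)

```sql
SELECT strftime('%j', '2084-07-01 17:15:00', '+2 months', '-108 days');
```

First apply '+2 months', '-108 days': 2084-07-01 17:15:00 → 2084-05-16 17:15:00.
Day-of-year for 2084-05-16: days since 2084-01-01 inclusive = 137, zero-padded to 137.

137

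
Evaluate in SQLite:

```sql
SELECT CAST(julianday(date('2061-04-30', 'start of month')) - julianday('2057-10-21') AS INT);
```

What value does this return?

`start of month` rewinds 2061-04-30 to 2061-04-01.
10 days remain in October 2057 after the 21st (31 − 21).
Full months from November 2057 through March 2061 contribute their day counts.
Then 1 day into April 2061.
Total: 10 + 30 + 31 + 31 + 28 + 31 + 30 + 31 + 30 + 31 + 31 + 30 + 31 + 30 + 31 + 31 + 28 + 31 + 30 + 31 + 30 + 31 + 31 + 30 + 31 + 30 + 31 + 31 + 29 + 31 + 30 + 31 + 30 + 31 + 31 + 30 + 31 + 30 + 31 + 31 + 28 + 31 + 1 = 1258.

1258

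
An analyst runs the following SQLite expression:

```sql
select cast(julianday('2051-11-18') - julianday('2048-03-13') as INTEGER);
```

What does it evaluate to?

1345

18 days remain in March 2048 after the 13th (31 − 13).
Full months from April 2048 through October 2051 contribute their day counts.
Then 18 days into November 2051.
Total: 18 + 30 + 31 + 30 + 31 + 31 + 30 + 31 + 30 + 31 + 31 + 28 + 31 + 30 + 31 + 30 + 31 + 31 + 30 + 31 + 30 + 31 + 31 + 28 + 31 + 30 + 31 + 30 + 31 + 31 + 30 + 31 + 30 + 31 + 31 + 28 + 31 + 30 + 31 + 30 + 31 + 31 + 30 + 31 + 18 = 1345.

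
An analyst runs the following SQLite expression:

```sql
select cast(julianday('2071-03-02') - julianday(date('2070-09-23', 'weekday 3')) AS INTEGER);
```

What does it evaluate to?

159

`weekday 3` advances to the next Wednesday; 2070-09-23 is a Tuesday, so it moves forward to 2070-09-24.
6 days remain in September 2070 after the 24th (30 − 24).
October 2070: 31 days.
November 2070: 30 days.
December 2070: 31 days.
January 2071: 31 days.
February 2071: 28 days.
Then 2 days into March 2071.
Total: 6 + 31 + 30 + 31 + 31 + 28 + 2 = 159.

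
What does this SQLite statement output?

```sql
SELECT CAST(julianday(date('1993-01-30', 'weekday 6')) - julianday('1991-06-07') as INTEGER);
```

603

`weekday 6` advances to the next Saturday; 1993-01-30 is already a Saturday, so it stays at 1993-01-30.
23 days remain in June 1991 after the 7th (30 − 7).
Full months from July 1991 through December 1992 contribute their day counts.
Then 30 days into January 1993.
Total: 23 + 31 + 31 + 30 + 31 + 30 + 31 + 31 + 29 + 31 + 30 + 31 + 30 + 31 + 31 + 30 + 31 + 30 + 31 + 30 = 603.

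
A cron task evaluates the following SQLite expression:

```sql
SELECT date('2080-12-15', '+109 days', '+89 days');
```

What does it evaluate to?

2081-07-01

Applying '+109 days' to 2080-12-15: counting 109 days forward gives 2081-04-03.
Applying '+89 days' to 2081-04-03: counting 89 days forward gives 2081-07-01.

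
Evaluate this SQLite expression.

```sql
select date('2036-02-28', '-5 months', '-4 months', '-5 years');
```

2030-05-28

Adding -5 months to 2036-02-28 gives 2035-09-28.
Adding -4 months to 2035-09-28 gives 2035-05-28.
Adding -5 years to 2035-05-28 gives 2030-05-28.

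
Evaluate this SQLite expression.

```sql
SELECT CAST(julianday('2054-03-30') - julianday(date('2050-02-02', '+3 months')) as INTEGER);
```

1428

Adding +3 months to 2050-02-02 gives 2050-05-02.
29 days remain in May 2050 after the 2nd (31 − 2).
Full months from June 2050 through February 2054 contribute their day counts.
Then 30 days into March 2054.
Total: 29 + 30 + 31 + 31 + 30 + 31 + 30 + 31 + 31 + 28 + 31 + 30 + 31 + 30 + 31 + 31 + 30 + 31 + 30 + 31 + 31 + 29 + 31 + 30 + 31 + 30 + 31 + 31 + 30 + 31 + 30 + 31 + 31 + 28 + 31 + 30 + 31 + 30 + 31 + 31 + 30 + 31 + 30 + 31 + 31 + 28 + 30 = 1428.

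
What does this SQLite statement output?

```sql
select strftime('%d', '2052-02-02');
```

`%d` extracts the 2-digit day of month: 02.

02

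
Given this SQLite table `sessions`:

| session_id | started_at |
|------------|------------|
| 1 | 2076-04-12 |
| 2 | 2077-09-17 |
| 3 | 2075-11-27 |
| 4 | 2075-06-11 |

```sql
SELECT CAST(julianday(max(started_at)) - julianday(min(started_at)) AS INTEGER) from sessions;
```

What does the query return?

829

MIN = 2075-06-11, MAX = 2077-09-17.
19 days remain in June 2075 after the 11th (30 − 11).
Full months from July 2075 through August 2077 contribute their day counts.
Then 17 days into September 2077.
Total: 19 + 31 + 31 + 30 + 31 + 30 + 31 + 31 + 29 + 31 + 30 + 31 + 30 + 31 + 31 + 30 + 31 + 30 + 31 + 31 + 28 + 31 + 30 + 31 + 30 + 31 + 31 + 17 = 829.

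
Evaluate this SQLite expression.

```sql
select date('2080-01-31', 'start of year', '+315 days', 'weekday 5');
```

`start of year` rewinds 2080-01-31 to 2080-01-01.
Applying '+315 days' to 2080-01-01: counting 315 days forward gives 2080-11-11.
`weekday 5` advances to the next Friday; 2080-11-11 is a Monday, so it moves forward to 2080-11-15.

2080-11-15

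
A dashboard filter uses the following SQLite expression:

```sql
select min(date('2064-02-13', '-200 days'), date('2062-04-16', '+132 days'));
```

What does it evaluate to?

2062-08-26

date('2064-02-13', '-200 days') → 2063-07-28.
date('2062-04-16', '+132 days') → 2062-08-26.
Earlier of the two is 2062-08-26.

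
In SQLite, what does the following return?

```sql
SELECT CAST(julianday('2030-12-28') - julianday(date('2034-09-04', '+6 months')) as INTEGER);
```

Adding +6 months to 2034-09-04 gives 2035-03-04.
3 days remain in December 2030 after the 28th (31 − 28).
Full months from January 2031 through February 2035 contribute their day counts.
Then 4 days into March 2035.
Total: 3 + 31 + 28 + 31 + 30 + 31 + 30 + 31 + 31 + 30 + 31 + 30 + 31 + 31 + 29 + 31 + 30 + 31 + 30 + 31 + 31 + 30 + 31 + 30 + 31 + 31 + 28 + 31 + 30 + 31 + 30 + 31 + 31 + 30 + 31 + 30 + 31 + 31 + 28 + 31 + 30 + 31 + 30 + 31 + 31 + 30 + 31 + 30 + 31 + 31 + 28 + 4 = 1527.
The subtraction is earlier − later, so the result is −1527 → -1527.

-1527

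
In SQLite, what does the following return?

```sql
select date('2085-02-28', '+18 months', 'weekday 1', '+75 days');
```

Adding +18 months to 2085-02-28 gives 2086-08-28.
`weekday 1` advances to the next Monday; 2086-08-28 is a Wednesday, so it moves forward to 2086-09-02.
Applying '+75 days' to 2086-09-02: counting 75 days forward gives 2086-11-16.

2086-11-16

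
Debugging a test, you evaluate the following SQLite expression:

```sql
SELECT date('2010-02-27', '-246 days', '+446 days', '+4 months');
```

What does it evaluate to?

Applying '-246 days' to 2010-02-27: counting 246 days back gives 2009-06-26.
Applying '+446 days' to 2009-06-26: counting 446 days forward gives 2010-09-15.
Adding +4 months to 2010-09-15 gives 2011-01-15.

2011-01-15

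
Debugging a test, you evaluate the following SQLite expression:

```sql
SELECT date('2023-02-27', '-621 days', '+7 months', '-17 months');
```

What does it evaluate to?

Applying '-621 days' to 2023-02-27: counting 621 days back gives 2021-06-16.
Adding +7 months to 2021-06-16 gives 2022-01-16.
Adding -17 months to 2022-01-16 gives 2020-08-16.

2020-08-16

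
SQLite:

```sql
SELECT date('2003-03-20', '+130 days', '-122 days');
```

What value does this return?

2003-03-28

Applying '+130 days' to 2003-03-20: counting 130 days forward gives 2003-07-28.
Applying '-122 days' to 2003-07-28: counting 122 days back gives 2003-03-28.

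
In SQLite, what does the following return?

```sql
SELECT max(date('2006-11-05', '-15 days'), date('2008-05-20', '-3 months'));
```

date('2006-11-05', '-15 days') → 2006-10-21.
date('2008-05-20', '-3 months') → 2008-02-20.
Later of the two is 2008-02-20.

2008-02-20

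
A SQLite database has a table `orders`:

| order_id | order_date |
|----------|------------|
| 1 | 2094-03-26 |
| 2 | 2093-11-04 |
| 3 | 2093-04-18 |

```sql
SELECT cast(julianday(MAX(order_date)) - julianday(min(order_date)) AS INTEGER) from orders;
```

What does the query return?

342

MIN = 2093-04-18, MAX = 2094-03-26.
12 days remain in April 2093 after the 18th (30 − 18).
Full months from May 2093 through February 2094 contribute their day counts.
Then 26 days into March 2094.
Total: 12 + 31 + 30 + 31 + 31 + 30 + 31 + 30 + 31 + 31 + 28 + 26 = 342.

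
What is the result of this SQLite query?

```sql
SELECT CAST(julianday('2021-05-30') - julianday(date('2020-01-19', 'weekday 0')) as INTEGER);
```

497

`weekday 0` advances to the next Sunday; 2020-01-19 is already a Sunday, so it stays at 2020-01-19.
12 days remain in January 2020 after the 19th (31 − 19).
Full months from February 2020 through April 2021 contribute their day counts.
Then 30 days into May 2021.
Total: 12 + 29 + 31 + 30 + 31 + 30 + 31 + 31 + 30 + 31 + 30 + 31 + 31 + 28 + 31 + 30 + 30 = 497.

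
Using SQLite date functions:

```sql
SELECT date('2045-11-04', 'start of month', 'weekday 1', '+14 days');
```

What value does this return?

2045-11-20

`start of month` rewinds 2045-11-04 to 2045-11-01.
`weekday 1` advances to the next Monday; 2045-11-01 is a Wednesday, so it moves forward to 2045-11-06.
Advancing 14 more days within November lands on 2045-11-20.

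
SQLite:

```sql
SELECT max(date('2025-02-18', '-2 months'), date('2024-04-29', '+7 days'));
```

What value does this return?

date('2025-02-18', '-2 months') → 2024-12-18.
date('2024-04-29', '+7 days') → 2024-05-06.
Later of the two is 2024-12-18.

2024-12-18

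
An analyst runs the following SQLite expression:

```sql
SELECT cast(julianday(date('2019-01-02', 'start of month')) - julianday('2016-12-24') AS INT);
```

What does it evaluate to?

738

`start of month` rewinds 2019-01-02 to 2019-01-01.
7 days remain in December 2016 after the 24th (31 − 24).
Full months from January 2017 through December 2018 contribute their day counts.
Then 1 day into January 2019.
Total: 7 + 31 + 28 + 31 + 30 + 31 + 30 + 31 + 31 + 30 + 31 + 30 + 31 + 31 + 28 + 31 + 30 + 31 + 30 + 31 + 31 + 30 + 31 + 30 + 31 + 1 = 738.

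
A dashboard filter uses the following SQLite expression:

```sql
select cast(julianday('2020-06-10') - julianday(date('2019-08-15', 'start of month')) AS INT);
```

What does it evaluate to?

`start of month` rewinds 2019-08-15 to 2019-08-01.
30 days remain in August 2019 after the 1st (31 − 1).
Full months from September 2019 through May 2020 contribute their day counts.
Then 10 days into June 2020.
Total: 30 + 30 + 31 + 30 + 31 + 31 + 29 + 31 + 30 + 31 + 10 = 314.

314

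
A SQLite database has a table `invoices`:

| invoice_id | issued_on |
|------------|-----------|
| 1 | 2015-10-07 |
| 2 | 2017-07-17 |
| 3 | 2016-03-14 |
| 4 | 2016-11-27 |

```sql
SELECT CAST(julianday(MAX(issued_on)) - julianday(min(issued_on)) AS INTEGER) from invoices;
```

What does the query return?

MIN = 2015-10-07, MAX = 2017-07-17.
24 days remain in October 2015 after the 7th (31 − 7).
Full months from November 2015 through June 2017 contribute their day counts.
Then 17 days into July 2017.
Total: 24 + 30 + 31 + 31 + 29 + 31 + 30 + 31 + 30 + 31 + 31 + 30 + 31 + 30 + 31 + 31 + 28 + 31 + 30 + 31 + 30 + 17 = 649.

649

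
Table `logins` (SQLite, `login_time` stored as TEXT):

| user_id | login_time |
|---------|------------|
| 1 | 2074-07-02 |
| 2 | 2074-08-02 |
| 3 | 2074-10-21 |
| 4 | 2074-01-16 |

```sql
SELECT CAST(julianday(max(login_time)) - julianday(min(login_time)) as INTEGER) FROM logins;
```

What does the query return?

278

MIN = 2074-01-16, MAX = 2074-10-21.
15 days remain in January 2074 after the 16th (31 − 16).
Full months from February 2074 through September 2074 contribute their day counts.
Then 21 days into October 2074.
Total: 15 + 28 + 31 + 30 + 31 + 30 + 31 + 31 + 30 + 21 = 278.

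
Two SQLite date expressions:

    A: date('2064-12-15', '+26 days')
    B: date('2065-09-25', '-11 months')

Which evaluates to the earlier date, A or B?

A = 2065-01-10.
B = 2064-10-25.
B is earlier.

B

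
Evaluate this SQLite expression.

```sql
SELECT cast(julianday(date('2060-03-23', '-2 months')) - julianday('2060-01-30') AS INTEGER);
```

-7

Adding -2 months to 2060-03-23 gives 2060-01-23.
Both dates are in January 2060: 30 − 23 = 7.
The subtraction is earlier − later, so the result is −7 → -7.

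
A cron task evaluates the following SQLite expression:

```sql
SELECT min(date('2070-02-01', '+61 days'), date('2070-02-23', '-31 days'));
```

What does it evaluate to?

2070-01-23

date('2070-02-01', '+61 days') → 2070-04-03.
date('2070-02-23', '-31 days') → 2070-01-23.
Earlier of the two is 2070-01-23.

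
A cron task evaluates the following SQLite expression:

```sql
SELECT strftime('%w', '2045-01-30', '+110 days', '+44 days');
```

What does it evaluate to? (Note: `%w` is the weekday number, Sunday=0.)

First apply '+110 days', '+44 days': 2045-01-30 → 2045-07-03.
2045-07-03 is a Monday; with Sunday=0 that is 1.

1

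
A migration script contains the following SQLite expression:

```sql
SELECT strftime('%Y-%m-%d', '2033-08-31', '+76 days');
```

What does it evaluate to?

2033-11-15

First apply '+76 days': 2033-08-31 → 2033-11-15.
`%Y-%m-%d` extracts the ISO date: 2033-11-15.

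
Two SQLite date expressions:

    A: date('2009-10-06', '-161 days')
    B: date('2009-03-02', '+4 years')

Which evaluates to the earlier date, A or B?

A

A = 2009-04-28.
B = 2013-03-02.
A is earlier.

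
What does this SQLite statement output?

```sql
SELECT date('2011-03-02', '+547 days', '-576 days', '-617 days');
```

2009-05-25

Applying '+547 days' to 2011-03-02: counting 547 days forward gives 2012-08-30.
Applying '-576 days' to 2012-08-30: counting 576 days back gives 2011-02-01.
Applying '-617 days' to 2011-02-01: counting 617 days back gives 2009-05-25.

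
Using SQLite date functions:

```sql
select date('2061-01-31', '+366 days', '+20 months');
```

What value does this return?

Applying '+366 days' to 2061-01-31: counting 366 days forward gives 2062-02-01.
Adding +20 months to 2062-02-01 gives 2063-10-01.

2063-10-01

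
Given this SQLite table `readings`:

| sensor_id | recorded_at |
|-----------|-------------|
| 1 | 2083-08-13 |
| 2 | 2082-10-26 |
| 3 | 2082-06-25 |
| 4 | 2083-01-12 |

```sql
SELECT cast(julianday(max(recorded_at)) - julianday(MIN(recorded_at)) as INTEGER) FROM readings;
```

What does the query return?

MIN = 2082-06-25, MAX = 2083-08-13.
5 days remain in June 2082 after the 25th (30 − 25).
Full months from July 2082 through July 2083 contribute their day counts.
Then 13 days into August 2083.
Total: 5 + 31 + 31 + 30 + 31 + 30 + 31 + 31 + 28 + 31 + 30 + 31 + 30 + 31 + 13 = 414.

414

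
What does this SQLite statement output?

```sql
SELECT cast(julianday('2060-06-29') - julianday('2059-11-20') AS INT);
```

222

10 days remain in November 2059 after the 20th (30 − 20).
Full months from December 2059 through May 2060 contribute their day counts.
Then 29 days into June 2060.
Total: 10 + 31 + 31 + 29 + 31 + 30 + 31 + 29 = 222.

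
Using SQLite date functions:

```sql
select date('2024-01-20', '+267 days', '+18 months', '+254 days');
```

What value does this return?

2026-12-23

Applying '+267 days' to 2024-01-20: counting 267 days forward gives 2024-10-13.
Adding +18 months to 2024-10-13 gives 2026-04-13.
Applying '+254 days' to 2026-04-13: counting 254 days forward gives 2026-12-23.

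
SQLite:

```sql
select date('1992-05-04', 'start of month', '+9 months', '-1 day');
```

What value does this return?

1993-01-31

`start of month` rewinds 1992-05-04 to 1992-05-01.
Adding +9 months to 1992-05-01 gives 1993-02-01.
Going back 1 day from 1993-02-01 reaches 1993-01-31 (last day of January, 31 days).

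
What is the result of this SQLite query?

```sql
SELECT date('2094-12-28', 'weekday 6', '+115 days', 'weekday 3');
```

`weekday 6` advances to the next Saturday; 2094-12-28 is a Tuesday, so it moves forward to 2095-01-01.
Applying '+115 days' to 2095-01-01: counting 115 days forward gives 2095-04-26.
`weekday 3` advances to the next Wednesday; 2095-04-26 is a Tuesday, so it moves forward to 2095-04-27.

2095-04-27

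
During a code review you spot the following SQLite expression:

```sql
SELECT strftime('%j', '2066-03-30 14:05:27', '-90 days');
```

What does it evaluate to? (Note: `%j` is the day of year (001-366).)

364

First apply '-90 days': 2066-03-30 14:05:27 → 2065-12-30 14:05:27.
Day-of-year for 2065-12-30: days since 2065-01-01 inclusive = 364, zero-padded to 364.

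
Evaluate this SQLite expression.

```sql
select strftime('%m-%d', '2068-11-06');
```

11-06

`%m-%d` extracts the month-day: 11-06.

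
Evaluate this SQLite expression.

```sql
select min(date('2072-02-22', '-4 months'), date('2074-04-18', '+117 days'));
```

date('2072-02-22', '-4 months') → 2071-10-22.
date('2074-04-18', '+117 days') → 2074-08-13.
Earlier of the two is 2071-10-22.

2071-10-22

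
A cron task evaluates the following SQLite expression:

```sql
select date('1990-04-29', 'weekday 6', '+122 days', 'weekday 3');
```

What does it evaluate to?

1990-09-05

`weekday 6` advances to the next Saturday; 1990-04-29 is a Sunday, so it moves forward to 1990-05-05.
Applying '+122 days' to 1990-05-05: counting 122 days forward gives 1990-09-04.
`weekday 3` advances to the next Wednesday; 1990-09-04 is a Tuesday, so it moves forward to 1990-09-05.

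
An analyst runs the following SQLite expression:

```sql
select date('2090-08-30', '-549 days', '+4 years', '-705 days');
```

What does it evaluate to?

Applying '-549 days' to 2090-08-30: counting 549 days back gives 2089-02-27.
Adding +4 years to 2089-02-27 gives 2093-02-27.
Applying '-705 days' to 2093-02-27: counting 705 days back gives 2091-03-25.

2091-03-25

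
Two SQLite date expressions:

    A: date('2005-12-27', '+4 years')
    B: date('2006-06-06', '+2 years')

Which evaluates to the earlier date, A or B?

B

A = 2009-12-27.
B = 2008-06-06.
B is earlier.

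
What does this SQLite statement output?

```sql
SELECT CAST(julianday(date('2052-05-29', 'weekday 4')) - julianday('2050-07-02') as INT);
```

698

`weekday 4` advances to the next Thursday; 2052-05-29 is a Wednesday, so it moves forward to 2052-05-30.
29 days remain in July 2050 after the 2nd (31 − 2).
Full months from August 2050 through April 2052 contribute their day counts.
Then 30 days into May 2052.
Total: 29 + 31 + 30 + 31 + 30 + 31 + 31 + 28 + 31 + 30 + 31 + 30 + 31 + 31 + 30 + 31 + 30 + 31 + 31 + 29 + 31 + 30 + 30 = 698.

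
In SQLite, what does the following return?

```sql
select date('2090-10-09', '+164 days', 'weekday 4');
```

2091-03-22

Applying '+164 days' to 2090-10-09: counting 164 days forward gives 2091-03-22.
`weekday 4` advances to the next Thursday; 2091-03-22 is already a Thursday, so it stays at 2091-03-22.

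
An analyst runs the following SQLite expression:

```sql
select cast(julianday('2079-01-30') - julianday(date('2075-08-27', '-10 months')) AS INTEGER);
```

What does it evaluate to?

Adding -10 months to 2075-08-27 gives 2074-10-27.
4 days remain in October 2074 after the 27th (31 − 27).
Full months from November 2074 through December 2078 contribute their day counts.
Then 30 days into January 2079.
Total: 4 + 30 + 31 + 31 + 28 + 31 + 30 + 31 + 30 + 31 + 31 + 30 + 31 + 30 + 31 + 31 + 29 + 31 + 30 + 31 + 30 + 31 + 31 + 30 + 31 + 30 + 31 + 31 + 28 + 31 + 30 + 31 + 30 + 31 + 31 + 30 + 31 + 30 + 31 + 31 + 28 + 31 + 30 + 31 + 30 + 31 + 31 + 30 + 31 + 30 + 31 + 30 = 1556.

1556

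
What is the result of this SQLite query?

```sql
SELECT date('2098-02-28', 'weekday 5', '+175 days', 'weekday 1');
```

`weekday 5` advances to the next Friday; 2098-02-28 is already a Friday, so it stays at 2098-02-28.
Applying '+175 days' to 2098-02-28: counting 175 days forward gives 2098-08-22.
`weekday 1` advances to the next Monday; 2098-08-22 is a Friday, so it moves forward to 2098-08-25.

2098-08-25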